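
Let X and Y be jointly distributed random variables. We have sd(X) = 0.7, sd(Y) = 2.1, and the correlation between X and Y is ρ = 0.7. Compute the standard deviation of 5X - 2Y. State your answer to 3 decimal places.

3.051

V(X) = (0.7)² = 0.49;  V(Y) = (2.1)² = 4.41
Cov(X,Y) = ρ·sd(X)·sd(Y) = 0.7·0.7·2.1 = 1.029
V(5X - 2Y) = (5)²·V(X) + (-2)²·V(Y) + 2·(5)·(-2)·Cov(X,Y)
= 25·0.49 + 4·4.41 + -20·1.029 = 9.31
sd(5X - 2Y) = √9.31 ≈ 3.051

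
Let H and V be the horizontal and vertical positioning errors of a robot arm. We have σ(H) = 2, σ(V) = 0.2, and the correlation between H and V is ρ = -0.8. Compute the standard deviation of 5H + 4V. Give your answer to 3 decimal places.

Var(H) = (2)² = 4;  Var(V) = (0.2)² = 0.04
Cov(H,V) = ρ·σ(H)·σ(V) = -0.8·2·0.2 = -0.32
Var(5H + 4V) = (5)²·Var(H) + (4)²·Var(V) + 2·(5)·(4)·Cov(H,V)
= 25·4 + 16·0.04 + 40·-0.32 = 87.84
σ(5H + 4V) = √87.84 ≈ 9.372

9.372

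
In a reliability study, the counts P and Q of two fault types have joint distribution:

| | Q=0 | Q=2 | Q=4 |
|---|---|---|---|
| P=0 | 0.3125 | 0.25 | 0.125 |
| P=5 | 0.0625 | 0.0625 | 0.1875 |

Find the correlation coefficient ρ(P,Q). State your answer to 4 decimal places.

0.3771

E[P] = 1.5625,  E[Q] = 1.875
E[PQ] = 4.375
Cov(P,Q) = E[PQ] − E[P]E[Q] = 4.375 − (1.5625)(1.875) = 1.4453125
Var(P) = 5.37109375,  Var(Q) = 2.734375
ρ = 1.4453125 / √(5.37109375·2.734375) ≈ 0.3771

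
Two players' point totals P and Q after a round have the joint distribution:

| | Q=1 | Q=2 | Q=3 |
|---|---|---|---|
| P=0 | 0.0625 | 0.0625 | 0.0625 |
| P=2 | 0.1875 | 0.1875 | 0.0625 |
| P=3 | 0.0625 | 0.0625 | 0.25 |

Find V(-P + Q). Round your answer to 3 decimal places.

E[P] = 2,  E[Q] = 2.0625,  E[PQ] = 4.3125
V(P) = 5.125 − (2)² = 1.125;  V(Q) = 4.9375 − (2.0625)² = 0.68359375
Cov(P,Q) = 4.3125 − (2)(2.0625) = 0.1875
V(-P + Q) = (-1)²·1.125 + (1)²·0.68359375 + 2·(-1)·(1)·0.1875 = 1.43359375

1.434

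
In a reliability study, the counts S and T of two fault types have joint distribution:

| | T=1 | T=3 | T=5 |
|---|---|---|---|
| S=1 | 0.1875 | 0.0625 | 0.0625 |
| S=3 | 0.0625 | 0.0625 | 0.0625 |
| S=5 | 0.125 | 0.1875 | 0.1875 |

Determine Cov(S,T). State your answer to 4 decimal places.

E[S] = 3.375,  E[T] = 2.875
E[ST] = 10.5
Cov(S,T) = E[ST] − E[S]E[T] = 10.5 − (3.375)(2.875) = 0.796875

0.7969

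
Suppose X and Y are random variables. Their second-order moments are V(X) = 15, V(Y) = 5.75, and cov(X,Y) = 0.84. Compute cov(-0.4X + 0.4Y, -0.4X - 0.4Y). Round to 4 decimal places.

1.4800

cov(-0.4X + 0.4Y, -0.4X - 0.4Y) = (-0.4)(-0.4)V(X) + (0.4)(-0.4)V(Y) + [(-0.4)(-0.4) + (0.4)(-0.4)]cov(X,Y)
= 0.16·15 + -0.16·5.75 + 0·0.84 = 1.48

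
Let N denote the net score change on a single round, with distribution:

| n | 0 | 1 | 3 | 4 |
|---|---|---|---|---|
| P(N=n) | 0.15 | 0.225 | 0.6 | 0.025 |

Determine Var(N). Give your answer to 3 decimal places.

1.509

E[N] = (0)(0.15) + (1)(0.225) + (3)(0.6) + (4)(0.025) = 2.125
E[N²] = (0)²(0.15) + (1)²(0.225) + (3)²(0.6) + (4)²(0.025) = 6.025
Var(N) = E[N²] − (E[N])² = 6.025 − (2.125)² = 1.509375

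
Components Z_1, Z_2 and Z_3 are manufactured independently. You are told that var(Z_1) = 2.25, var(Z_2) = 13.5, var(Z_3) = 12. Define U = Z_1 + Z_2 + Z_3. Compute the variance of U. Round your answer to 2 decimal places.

27.75

By independence, var(U) = (1)²var(Z_1) + (1)²var(Z_2) + (1)²var(Z_3)
= (1)²·2.25 + (1)²·13.5 + (1)²·12 = 27.75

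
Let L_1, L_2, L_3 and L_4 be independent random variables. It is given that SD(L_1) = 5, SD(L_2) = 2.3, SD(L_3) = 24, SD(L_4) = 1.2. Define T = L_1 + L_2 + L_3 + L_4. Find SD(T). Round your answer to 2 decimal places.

var(L_1) = 25, var(L_2) = 5.29, var(L_3) = 576, var(L_4) = 1.44
By independence, var(T) = (1)²var(L_1) + (1)²var(L_2) + (1)²var(L_3) + (1)²var(L_4)
= (1)²·25 + (1)²·5.29 + (1)²·576 + (1)²·1.44 = 607.73
SD(T) = √607.73 ≈ 24.65

24.65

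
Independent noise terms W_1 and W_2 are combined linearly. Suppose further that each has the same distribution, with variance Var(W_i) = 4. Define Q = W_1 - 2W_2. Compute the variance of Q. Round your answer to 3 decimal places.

By independence, Var(Q) = (1)²Var(W_1) + (-2)²Var(W_2)
= (1)²·4 + (-2)²·4 = 20

20.000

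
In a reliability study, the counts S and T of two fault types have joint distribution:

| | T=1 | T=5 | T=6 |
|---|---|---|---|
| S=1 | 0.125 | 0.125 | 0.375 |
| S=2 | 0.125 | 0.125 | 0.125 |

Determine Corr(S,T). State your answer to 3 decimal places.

E[S] = 1.375,  E[T] = 4.5
E[ST] = 6
Cov(S,T) = E[ST] − E[S]E[T] = 6 − (1.375)(4.5) = -0.1875
Var(S) = 0.234375,  Var(T) = 4.25
ρ = -0.1875 / √(0.234375·4.25) ≈ -0.188

-0.188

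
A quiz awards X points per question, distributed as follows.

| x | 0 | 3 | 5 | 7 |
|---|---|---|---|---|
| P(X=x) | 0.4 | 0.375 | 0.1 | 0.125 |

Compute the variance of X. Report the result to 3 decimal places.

5.750

E[X] = (0)(0.4) + (3)(0.375) + (5)(0.1) + (7)(0.125) = 2.5
E[X²] = (0)²(0.4) + (3)²(0.375) + (5)²(0.1) + (7)²(0.125) = 12
Var(X) = E[X²] − (E[X])² = 12 − (2.5)² = 5.75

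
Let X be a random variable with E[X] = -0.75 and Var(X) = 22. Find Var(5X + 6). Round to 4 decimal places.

550.0000

Var(5X + 6) = (5)²·Var(X) = 25·22 = 550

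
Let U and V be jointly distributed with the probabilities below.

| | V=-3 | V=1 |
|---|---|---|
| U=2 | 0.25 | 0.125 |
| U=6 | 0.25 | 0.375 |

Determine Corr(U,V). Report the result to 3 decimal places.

0.258

E[U] = 4.5,  E[V] = -1
E[UV] = -3.5
Cov(U,V) = E[UV] − E[U]E[V] = -3.5 − (4.5)(-1) = 1
var(U) = 3.75,  var(V) = 4
ρ = 1 / √(3.75·4) ≈ 0.258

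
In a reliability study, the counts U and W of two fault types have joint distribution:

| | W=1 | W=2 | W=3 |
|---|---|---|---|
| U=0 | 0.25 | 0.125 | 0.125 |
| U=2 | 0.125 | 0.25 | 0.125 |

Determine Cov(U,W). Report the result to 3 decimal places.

E[U] = 1,  E[W] = 1.875
E[UW] = 2
Cov(U,W) = E[UW] − E[U]E[W] = 2 − (1)(1.875) = 0.125

0.125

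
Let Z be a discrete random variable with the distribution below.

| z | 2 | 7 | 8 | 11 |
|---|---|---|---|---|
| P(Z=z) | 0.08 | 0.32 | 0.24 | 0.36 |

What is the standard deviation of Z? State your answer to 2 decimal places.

2.52

E[Z] = (2)(0.08) + (7)(0.32) + (8)(0.24) + (11)(0.36) = 8.28
E[Z²] = (2)²(0.08) + (7)²(0.32) + (8)²(0.24) + (11)²(0.36) = 74.92
Var(Z) = E[Z²] − (E[Z])² = 74.92 − (8.28)² = 6.3616
sd(Z) = √6.3616 ≈ 2.52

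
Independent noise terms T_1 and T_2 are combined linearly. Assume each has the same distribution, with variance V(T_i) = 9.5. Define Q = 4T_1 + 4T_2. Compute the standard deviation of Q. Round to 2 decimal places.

17.44

By independence, V(Q) = (4)²V(T_1) + (4)²V(T_2)
= (4)²·9.5 + (4)²·9.5 = 304
SD(Q) = √304 ≈ 17.44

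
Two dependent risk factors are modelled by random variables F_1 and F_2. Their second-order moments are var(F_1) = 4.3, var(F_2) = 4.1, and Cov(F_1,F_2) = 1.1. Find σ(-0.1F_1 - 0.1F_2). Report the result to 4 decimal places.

0.3256

var(-0.1F_1 - 0.1F_2) = (-0.1)²·var(F_1) + (-0.1)²·var(F_2) + 2·(-0.1)·(-0.1)·Cov(F_1,F_2)
= 0.01·4.3 + 0.01·4.1 + 0.02·1.1 = 0.106
σ(-0.1F_1 - 0.1F_2) = √0.106 ≈ 0.3256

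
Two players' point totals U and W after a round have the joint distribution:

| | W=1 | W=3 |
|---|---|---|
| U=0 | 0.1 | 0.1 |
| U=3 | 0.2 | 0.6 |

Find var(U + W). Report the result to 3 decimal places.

2.760

E[U] = 2.4,  E[W] = 2.4,  E[UW] = 6
var(U) = 7.2 − (2.4)² = 1.44;  var(W) = 6.6 − (2.4)² = 0.84
Cov(U,W) = 6 − (2.4)(2.4) = 0.24
var(U + W) = (1)²·1.44 + (1)²·0.84 + 2·(1)·(1)·0.24 = 2.76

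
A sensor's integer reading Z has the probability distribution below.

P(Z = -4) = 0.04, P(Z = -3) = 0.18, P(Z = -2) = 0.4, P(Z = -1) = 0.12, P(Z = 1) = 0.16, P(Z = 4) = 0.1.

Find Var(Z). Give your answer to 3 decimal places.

4.616

E[Z] = (-4)(0.04) + (-3)(0.18) + (-2)(0.4) + (-1)(0.12) + (1)(0.16) + (4)(0.1) = -1.06
E[Z²] = (-4)²(0.04) + (-3)²(0.18) + (-2)²(0.4) + (-1)²(0.12) + (1)²(0.16) + (4)²(0.1) = 5.74
Var(Z) = E[Z²] − (E[Z])² = 5.74 − (-1.06)² = 4.6164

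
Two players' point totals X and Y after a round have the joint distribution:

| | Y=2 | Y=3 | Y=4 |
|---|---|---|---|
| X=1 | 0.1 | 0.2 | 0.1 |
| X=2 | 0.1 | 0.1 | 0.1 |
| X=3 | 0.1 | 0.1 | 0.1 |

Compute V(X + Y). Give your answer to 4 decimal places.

E[X] = 1.9,  E[Y] = 3,  E[XY] = 5.7
V(X) = 4.3 − (1.9)² = 0.69;  V(Y) = 9.6 − (3)² = 0.6
Cov(X,Y) = 5.7 − (1.9)(3) = 0
V(X + Y) = (1)²·0.69 + (1)²·0.6 + 2·(1)·(1)·0 = 1.29

1.2900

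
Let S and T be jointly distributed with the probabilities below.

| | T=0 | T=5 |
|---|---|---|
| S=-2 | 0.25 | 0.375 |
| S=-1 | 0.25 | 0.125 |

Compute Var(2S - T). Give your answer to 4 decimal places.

E[S] = -1.625,  E[T] = 2.5,  E[ST] = -4.375
Var(S) = 2.875 − (-1.625)² = 0.234375;  Var(T) = 12.5 − (2.5)² = 6.25
Cov(S,T) = -4.375 − (-1.625)(2.5) = -0.3125
Var(2S - T) = (2)²·0.234375 + (-1)²·6.25 + 2·(2)·(-1)·-0.3125 = 8.4375

8.4375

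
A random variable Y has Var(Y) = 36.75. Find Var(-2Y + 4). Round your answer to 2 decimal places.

Var(-2Y + 4) = (-2)²·Var(Y) = 4·36.75 = 147

147.00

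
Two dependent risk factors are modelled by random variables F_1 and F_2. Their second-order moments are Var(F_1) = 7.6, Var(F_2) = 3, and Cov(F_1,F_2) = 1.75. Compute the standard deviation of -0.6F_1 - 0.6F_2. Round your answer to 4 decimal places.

Var(-0.6F_1 - 0.6F_2) = (-0.6)²·Var(F_1) + (-0.6)²·Var(F_2) + 2·(-0.6)·(-0.6)·Cov(F_1,F_2)
= 0.36·7.6 + 0.36·3 + 0.72·1.75 = 5.076
SD(-0.6F_1 - 0.6F_2) = √5.076 ≈ 2.2530

2.2530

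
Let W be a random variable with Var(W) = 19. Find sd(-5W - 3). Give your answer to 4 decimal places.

21.7945

Var(-5W - 3) = (-5)²·19 = 475
sd(-5W - 3) = √475 ≈ 21.7945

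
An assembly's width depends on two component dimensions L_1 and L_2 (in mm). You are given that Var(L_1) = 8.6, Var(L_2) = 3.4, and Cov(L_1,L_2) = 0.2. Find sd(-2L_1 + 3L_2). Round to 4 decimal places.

Var(-2L_1 + 3L_2) = (-2)²·Var(L_1) + (3)²·Var(L_2) + 2·(-2)·(3)·Cov(L_1,L_2)
= 4·8.6 + 9·3.4 + -12·0.2 = 62.6
sd(-2L_1 + 3L_2) = √62.6 ≈ 7.9120

7.9120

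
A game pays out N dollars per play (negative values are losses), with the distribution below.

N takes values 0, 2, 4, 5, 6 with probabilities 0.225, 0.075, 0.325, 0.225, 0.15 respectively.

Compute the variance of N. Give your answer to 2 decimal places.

4.45

E[N] = (0)(0.225) + (2)(0.075) + (4)(0.325) + (5)(0.225) + (6)(0.15) = 3.475
E[N²] = (0)²(0.225) + (2)²(0.075) + (4)²(0.325) + (5)²(0.225) + (6)²(0.15) = 16.525
V(N) = E[N²] − (E[N])² = 16.525 − (3.475)² = 4.449375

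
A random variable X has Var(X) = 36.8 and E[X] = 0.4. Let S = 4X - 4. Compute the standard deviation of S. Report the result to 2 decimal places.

Var(4X - 4) = (4)²·36.8 = 588.8
sd(S) = √588.8 ≈ 24.27

24.27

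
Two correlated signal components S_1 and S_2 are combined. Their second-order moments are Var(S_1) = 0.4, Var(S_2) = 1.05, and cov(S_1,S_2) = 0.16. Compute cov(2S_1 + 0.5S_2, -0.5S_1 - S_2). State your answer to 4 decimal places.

-1.2850

cov(2S_1 + 0.5S_2, -0.5S_1 - S_2) = (2)(-0.5)Var(S_1) + (0.5)(-1)Var(S_2) + [(2)(-1) + (0.5)(-0.5)]cov(S_1,S_2)
= -1·0.4 + -0.5·1.05 + -2.25·0.16 = -1.285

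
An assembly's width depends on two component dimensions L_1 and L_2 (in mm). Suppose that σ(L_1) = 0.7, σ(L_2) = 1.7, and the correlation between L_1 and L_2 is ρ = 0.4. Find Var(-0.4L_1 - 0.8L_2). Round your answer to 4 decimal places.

2.2326

Var(L_1) = (0.7)² = 0.49;  Var(L_2) = (1.7)² = 2.89
Cov(L_1,L_2) = ρ·σ(L_1)·σ(L_2) = 0.4·0.7·1.7 = 0.476
Var(-0.4L_1 - 0.8L_2) = (-0.4)²·Var(L_1) + (-0.8)²·Var(L_2) + 2·(-0.4)·(-0.8)·Cov(L_1,L_2)
= 0.16·0.49 + 0.64·2.89 + 0.64·0.476 = 2.23264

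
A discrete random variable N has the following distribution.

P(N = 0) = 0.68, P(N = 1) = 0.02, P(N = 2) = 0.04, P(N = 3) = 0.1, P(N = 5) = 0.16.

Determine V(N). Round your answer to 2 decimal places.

E[N] = (0)(0.68) + (1)(0.02) + (2)(0.04) + (3)(0.1) + (5)(0.16) = 1.2
E[N²] = (0)²(0.68) + (1)²(0.02) + (2)²(0.04) + (3)²(0.1) + (5)²(0.16) = 5.08
V(N) = E[N²] − (E[N])² = 5.08 − (1.2)² = 3.64

3.64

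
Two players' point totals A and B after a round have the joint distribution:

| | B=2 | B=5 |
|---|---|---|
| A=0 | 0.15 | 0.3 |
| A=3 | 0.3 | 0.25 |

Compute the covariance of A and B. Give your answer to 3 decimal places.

-0.473

E[A] = 1.65,  E[B] = 3.65
E[AB] = 5.55
Cov(A,B) = E[AB] − E[A]E[B] = 5.55 − (1.65)(3.65) = -0.4725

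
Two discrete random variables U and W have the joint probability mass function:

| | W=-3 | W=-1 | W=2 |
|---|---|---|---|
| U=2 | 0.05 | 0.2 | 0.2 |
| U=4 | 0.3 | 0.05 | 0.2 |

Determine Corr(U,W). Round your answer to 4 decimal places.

E[U] = 3.1,  E[W] = -0.5
E[UW] = -2.1
Cov(U,W) = E[UW] − E[U]E[W] = -2.1 − (3.1)(-0.5) = -0.55
Var(U) = 0.99,  Var(W) = 4.75
ρ = -0.55 / √(0.99·4.75) ≈ -0.2536

-0.2536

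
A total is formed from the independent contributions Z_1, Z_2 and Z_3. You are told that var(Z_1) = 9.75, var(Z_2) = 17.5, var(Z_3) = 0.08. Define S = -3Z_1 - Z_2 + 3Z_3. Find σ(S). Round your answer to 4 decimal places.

10.2942

By independence, var(S) = (-3)²var(Z_1) + (-1)²var(Z_2) + (3)²var(Z_3)
= (-3)²·9.75 + (-1)²·17.5 + (3)²·0.08 = 105.97
σ(S) = √105.97 ≈ 10.2942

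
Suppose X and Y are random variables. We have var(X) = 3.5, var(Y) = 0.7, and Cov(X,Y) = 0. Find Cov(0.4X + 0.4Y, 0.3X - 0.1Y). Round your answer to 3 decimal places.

Cov(0.4X + 0.4Y, 0.3X - 0.1Y) = (0.4)(0.3)var(X) + (0.4)(-0.1)var(Y) + [(0.4)(-0.1) + (0.4)(0.3)]Cov(X,Y)
= 0.12·3.5 + -0.04·0.7 + 0.08·0 = 0.392

0.392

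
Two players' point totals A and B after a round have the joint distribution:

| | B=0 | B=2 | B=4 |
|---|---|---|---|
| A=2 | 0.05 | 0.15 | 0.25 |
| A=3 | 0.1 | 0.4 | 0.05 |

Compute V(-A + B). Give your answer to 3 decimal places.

2.488

E[A] = 2.55,  E[B] = 2.3,  E[AB] = 5.6
V(A) = 6.75 − (2.55)² = 0.2475;  V(B) = 7 − (2.3)² = 1.71
Cov(A,B) = 5.6 − (2.55)(2.3) = -0.265
V(-A + B) = (-1)²·0.2475 + (1)²·1.71 + 2·(-1)·(1)·-0.265 = 2.4875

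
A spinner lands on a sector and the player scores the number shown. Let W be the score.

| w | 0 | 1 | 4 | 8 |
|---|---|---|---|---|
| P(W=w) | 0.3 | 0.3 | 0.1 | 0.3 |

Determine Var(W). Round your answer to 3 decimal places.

11.490

E[W] = (0)(0.3) + (1)(0.3) + (4)(0.1) + (8)(0.3) = 3.1
E[W²] = (0)²(0.3) + (1)²(0.3) + (4)²(0.1) + (8)²(0.3) = 21.1
Var(W) = E[W²] − (E[W])² = 21.1 − (3.1)² = 11.49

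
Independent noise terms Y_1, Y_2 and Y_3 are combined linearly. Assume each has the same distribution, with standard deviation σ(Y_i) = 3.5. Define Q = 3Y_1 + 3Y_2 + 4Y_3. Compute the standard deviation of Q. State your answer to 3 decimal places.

20.408

V(Y_i) = (3.5)² = 12.25
By independence, V(Q) = (3)²V(Y_1) + (3)²V(Y_2) + (4)²V(Y_3)
= (3)²·12.25 + (3)²·12.25 + (4)²·12.25 = 416.5
σ(Q) = √416.5 ≈ 20.408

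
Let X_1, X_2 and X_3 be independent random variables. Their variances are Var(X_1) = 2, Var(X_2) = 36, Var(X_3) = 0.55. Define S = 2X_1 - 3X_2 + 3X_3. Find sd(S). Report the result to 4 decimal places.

18.3562

By independence, Var(S) = (2)²Var(X_1) + (-3)²Var(X_2) + (3)²Var(X_3)
= (2)²·2 + (-3)²·36 + (3)²·0.55 = 336.95
sd(S) = √336.95 ≈ 18.3562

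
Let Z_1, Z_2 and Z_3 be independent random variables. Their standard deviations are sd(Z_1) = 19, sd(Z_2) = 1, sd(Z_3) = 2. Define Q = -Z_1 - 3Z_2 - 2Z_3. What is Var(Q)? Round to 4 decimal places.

386.0000

Var(Z_1) = 361, Var(Z_2) = 1, Var(Z_3) = 4
By independence, Var(Q) = (-1)²Var(Z_1) + (-3)²Var(Z_2) + (-2)²Var(Z_3)
= (-1)²·361 + (-3)²·1 + (-2)²·4 = 386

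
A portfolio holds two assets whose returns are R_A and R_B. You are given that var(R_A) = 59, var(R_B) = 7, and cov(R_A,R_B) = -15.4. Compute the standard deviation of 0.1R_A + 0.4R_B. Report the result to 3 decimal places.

0.691

var(0.1R_A + 0.4R_B) = (0.1)²·var(R_A) + (0.4)²·var(R_B) + 2·(0.1)·(0.4)·cov(R_A,R_B)
= 0.01·59 + 0.16·7 + 0.08·-15.4 = 0.478
sd(0.1R_A + 0.4R_B) = √0.478 ≈ 0.691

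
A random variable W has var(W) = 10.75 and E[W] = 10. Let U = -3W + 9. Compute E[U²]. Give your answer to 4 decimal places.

537.7500

E[-3W + 9] = -3·10 + 9 = -21
var(-3W + 9) = (-3)²·10.75 = 96.75
E[U²] = var(U) + (E[U])² = 96.75 + (-21)² = 537.75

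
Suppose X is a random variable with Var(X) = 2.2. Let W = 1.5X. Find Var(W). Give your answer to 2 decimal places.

Var(1.5X) = (1.5)²·Var(X) = 2.25·2.2 = 4.95

4.95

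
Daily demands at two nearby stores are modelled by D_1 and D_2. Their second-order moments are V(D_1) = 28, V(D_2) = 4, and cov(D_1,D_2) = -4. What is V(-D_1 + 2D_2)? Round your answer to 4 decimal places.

V(-D_1 + 2D_2) = (-1)²·V(D_1) + (2)²·V(D_2) + 2·(-1)·(2)·cov(D_1,D_2)
= 1·28 + 4·4 + -4·-4 = 60

60.0000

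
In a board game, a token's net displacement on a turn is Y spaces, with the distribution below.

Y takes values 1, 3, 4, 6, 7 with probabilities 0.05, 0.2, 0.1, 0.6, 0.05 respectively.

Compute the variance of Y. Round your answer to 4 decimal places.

E[Y] = (1)(0.05) + (3)(0.2) + (4)(0.1) + (6)(0.6) + (7)(0.05) = 5
E[Y²] = (1)²(0.05) + (3)²(0.2) + (4)²(0.1) + (6)²(0.6) + (7)²(0.05) = 27.5
Var(Y) = E[Y²] − (E[Y])² = 27.5 − (5)² = 2.5

2.5000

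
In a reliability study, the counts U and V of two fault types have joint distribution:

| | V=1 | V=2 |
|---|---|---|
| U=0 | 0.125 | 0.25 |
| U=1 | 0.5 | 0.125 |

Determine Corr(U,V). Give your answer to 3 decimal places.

-0.467

E[U] = 0.625,  E[V] = 1.375
E[UV] = 0.75
cov(U,V) = E[UV] − E[U]E[V] = 0.75 − (0.625)(1.375) = -0.109375
Var(U) = 0.234375,  Var(V) = 0.234375
ρ = -0.109375 / √(0.234375·0.234375) ≈ -0.467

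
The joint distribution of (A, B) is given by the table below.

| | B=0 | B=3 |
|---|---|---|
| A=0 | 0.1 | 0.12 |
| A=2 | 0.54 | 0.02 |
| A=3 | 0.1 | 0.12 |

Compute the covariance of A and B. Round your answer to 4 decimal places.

-0.1884

E[A] = 1.78,  E[B] = 0.78
E[AB] = 1.2
Cov(A,B) = E[AB] − E[A]E[B] = 1.2 − (1.78)(0.78) = -0.1884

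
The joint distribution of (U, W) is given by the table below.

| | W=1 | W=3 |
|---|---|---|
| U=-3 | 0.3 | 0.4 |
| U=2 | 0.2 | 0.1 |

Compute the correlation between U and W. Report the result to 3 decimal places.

E[U] = -1.5,  E[W] = 2
E[UW] = -3.5
Cov(U,W) = E[UW] − E[U]E[W] = -3.5 − (-1.5)(2) = -0.5
Var(U) = 5.25,  Var(W) = 1
ρ = -0.5 / √(5.25·1) ≈ -0.218

-0.218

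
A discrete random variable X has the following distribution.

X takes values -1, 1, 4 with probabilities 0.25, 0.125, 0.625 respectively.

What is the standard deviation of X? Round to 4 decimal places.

2.1759

E[X] = (-1)(0.25) + (1)(0.125) + (4)(0.625) = 2.375
E[X²] = (-1)²(0.25) + (1)²(0.125) + (4)²(0.625) = 10.375
V(X) = E[X²] − (E[X])² = 10.375 − (2.375)² = 4.734375
SD(X) = √4.734375 ≈ 2.1759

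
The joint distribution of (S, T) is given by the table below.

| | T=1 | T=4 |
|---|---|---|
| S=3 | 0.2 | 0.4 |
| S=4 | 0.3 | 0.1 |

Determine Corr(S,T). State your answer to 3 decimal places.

-0.408

E[S] = 3.4,  E[T] = 2.5
E[ST] = 8.2
cov(S,T) = E[ST] − E[S]E[T] = 8.2 − (3.4)(2.5) = -0.3
V(S) = 0.24,  V(T) = 2.25
ρ = -0.3 / √(0.24·2.25) ≈ -0.408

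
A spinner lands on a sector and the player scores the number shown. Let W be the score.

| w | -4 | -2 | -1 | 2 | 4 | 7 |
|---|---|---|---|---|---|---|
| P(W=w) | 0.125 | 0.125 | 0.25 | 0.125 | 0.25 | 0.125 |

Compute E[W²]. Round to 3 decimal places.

E[W²] = (-4)²(0.125) + (-2)²(0.125) + (-1)²(0.25) + (2)²(0.125) + (4)²(0.25) + (7)²(0.125) = 13.375

13.375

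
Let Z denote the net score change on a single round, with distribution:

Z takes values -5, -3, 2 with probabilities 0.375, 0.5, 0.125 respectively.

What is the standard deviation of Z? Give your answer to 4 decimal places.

E[Z] = (-5)(0.375) + (-3)(0.5) + (2)(0.125) = -3.125
E[Z²] = (-5)²(0.375) + (-3)²(0.5) + (2)²(0.125) = 14.375
V(Z) = E[Z²] − (E[Z])² = 14.375 − (-3.125)² = 4.609375
sd(Z) = √4.609375 ≈ 2.1469

2.1469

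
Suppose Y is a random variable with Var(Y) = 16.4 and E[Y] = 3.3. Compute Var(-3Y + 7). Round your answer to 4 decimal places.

Var(-3Y + 7) = (-3)²·Var(Y) = 9·16.4 = 147.6

147.6000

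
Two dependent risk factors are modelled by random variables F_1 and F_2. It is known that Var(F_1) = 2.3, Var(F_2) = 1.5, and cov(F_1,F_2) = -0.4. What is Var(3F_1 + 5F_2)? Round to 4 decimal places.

46.2000

Var(3F_1 + 5F_2) = (3)²·Var(F_1) + (5)²·Var(F_2) + 2·(3)·(5)·cov(F_1,F_2)
= 9·2.3 + 25·1.5 + 30·-0.4 = 46.2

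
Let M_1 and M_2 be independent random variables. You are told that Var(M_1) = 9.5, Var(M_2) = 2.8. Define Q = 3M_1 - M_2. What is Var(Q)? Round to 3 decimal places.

88.300

By independence, Var(Q) = (3)²Var(M_1) + (-1)²Var(M_2)
= (3)²·9.5 + (-1)²·2.8 = 88.3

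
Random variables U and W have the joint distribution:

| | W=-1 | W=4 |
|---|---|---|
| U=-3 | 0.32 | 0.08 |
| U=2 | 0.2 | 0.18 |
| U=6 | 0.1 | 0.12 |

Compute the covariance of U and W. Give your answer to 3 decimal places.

2.528

E[U] = 0.88,  E[W] = 0.9
E[UW] = 3.32
Cov(U,W) = E[UW] − E[U]E[W] = 3.32 − (0.88)(0.9) = 2.528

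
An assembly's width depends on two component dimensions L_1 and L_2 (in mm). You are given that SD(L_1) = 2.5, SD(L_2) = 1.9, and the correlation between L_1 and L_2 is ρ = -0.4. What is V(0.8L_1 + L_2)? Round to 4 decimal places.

V(L_1) = (2.5)² = 6.25;  V(L_2) = (1.9)² = 3.61
Cov(L_1,L_2) = ρ·SD(L_1)·SD(L_2) = -0.4·2.5·1.9 = -1.9
V(0.8L_1 + L_2) = (0.8)²·V(L_1) + (1)²·V(L_2) + 2·(0.8)·(1)·Cov(L_1,L_2)
= 0.64·6.25 + 1·3.61 + 1.6·-1.9 = 4.57

4.5700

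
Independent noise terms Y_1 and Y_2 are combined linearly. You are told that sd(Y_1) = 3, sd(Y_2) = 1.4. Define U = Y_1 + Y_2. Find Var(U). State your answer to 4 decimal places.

Var(Y_1) = 9, Var(Y_2) = 1.96
By independence, Var(U) = (1)²Var(Y_1) + (1)²Var(Y_2)
= (1)²·9 + (1)²·1.96 = 10.96

10.9600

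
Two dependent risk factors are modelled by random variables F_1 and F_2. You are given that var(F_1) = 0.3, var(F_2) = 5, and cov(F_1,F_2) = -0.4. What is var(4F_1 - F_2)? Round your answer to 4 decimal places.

var(4F_1 - F_2) = (4)²·var(F_1) + (-1)²·var(F_2) + 2·(4)·(-1)·cov(F_1,F_2)
= 16·0.3 + 1·5 + -8·-0.4 = 13

13.0000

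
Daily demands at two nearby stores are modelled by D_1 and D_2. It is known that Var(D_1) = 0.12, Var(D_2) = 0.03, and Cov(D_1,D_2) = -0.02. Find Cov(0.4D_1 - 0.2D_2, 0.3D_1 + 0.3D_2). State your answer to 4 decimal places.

0.0114

Cov(0.4D_1 - 0.2D_2, 0.3D_1 + 0.3D_2) = (0.4)(0.3)Var(D_1) + (-0.2)(0.3)Var(D_2) + [(0.4)(0.3) + (-0.2)(0.3)]Cov(D_1,D_2)
= 0.12·0.12 + -0.06·0.03 + 0.06·-0.02 = 0.0114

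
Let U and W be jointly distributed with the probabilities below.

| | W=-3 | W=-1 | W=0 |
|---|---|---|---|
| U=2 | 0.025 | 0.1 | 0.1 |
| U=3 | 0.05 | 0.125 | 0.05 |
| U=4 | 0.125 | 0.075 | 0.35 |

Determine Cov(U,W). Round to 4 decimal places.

E[U] = 3.325,  E[W] = -0.9
E[UW] = -2.975
Cov(U,W) = E[UW] − E[U]E[W] = -2.975 − (3.325)(-0.9) = 0.0175

0.0175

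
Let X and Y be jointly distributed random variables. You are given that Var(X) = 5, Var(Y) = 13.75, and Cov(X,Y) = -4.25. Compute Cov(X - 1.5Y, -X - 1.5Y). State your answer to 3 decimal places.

Cov(X - 1.5Y, -X - 1.5Y) = (1)(-1)Var(X) + (-1.5)(-1.5)Var(Y) + [(1)(-1.5) + (-1.5)(-1)]Cov(X,Y)
= -1·5 + 2.25·13.75 + 0·-4.25 = 25.9375

25.938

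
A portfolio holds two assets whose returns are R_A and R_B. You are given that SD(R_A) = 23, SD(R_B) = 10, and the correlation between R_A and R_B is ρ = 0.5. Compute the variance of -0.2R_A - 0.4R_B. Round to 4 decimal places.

var(R_A) = (23)² = 529;  var(R_B) = (10)² = 100
Cov(R_A,R_B) = ρ·SD(R_A)·SD(R_B) = 0.5·23·10 = 115
var(-0.2R_A - 0.4R_B) = (-0.2)²·var(R_A) + (-0.4)²·var(R_B) + 2·(-0.2)·(-0.4)·Cov(R_A,R_B)
= 0.04·529 + 0.16·100 + 0.16·115 = 55.56

55.5600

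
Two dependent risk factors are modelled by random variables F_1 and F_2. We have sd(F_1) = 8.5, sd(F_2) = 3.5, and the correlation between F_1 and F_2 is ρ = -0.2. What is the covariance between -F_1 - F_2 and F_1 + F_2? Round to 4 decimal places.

-72.6000

Var(F_1) = (8.5)² = 72.25;  Var(F_2) = (3.5)² = 12.25
Cov(F_1,F_2) = ρ·sd(F_1)·sd(F_2) = -0.2·8.5·3.5 = -5.95
Cov(-F_1 - F_2, F_1 + F_2) = (-1)(1)Var(F_1) + (-1)(1)Var(F_2) + [(-1)(1) + (-1)(1)]Cov(F_1,F_2)
= -1·72.25 + -1·12.25 + -2·-5.95 = -72.6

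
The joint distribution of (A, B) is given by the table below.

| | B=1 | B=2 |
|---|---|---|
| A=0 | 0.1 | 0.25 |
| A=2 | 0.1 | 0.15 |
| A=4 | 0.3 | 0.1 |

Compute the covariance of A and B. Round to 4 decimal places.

-0.3500

E[A] = 2.1,  E[B] = 1.5
E[AB] = 2.8
Cov(A,B) = E[AB] − E[A]E[B] = 2.8 − (2.1)(1.5) = -0.35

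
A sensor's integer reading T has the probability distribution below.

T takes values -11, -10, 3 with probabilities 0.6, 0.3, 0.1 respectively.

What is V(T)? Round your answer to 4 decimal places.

E[T] = (-11)(0.6) + (-10)(0.3) + (3)(0.1) = -9.3
E[T²] = (-11)²(0.6) + (-10)²(0.3) + (3)²(0.1) = 103.5
V(T) = E[T²] − (E[T])² = 103.5 − (-9.3)² = 17.01

17.0100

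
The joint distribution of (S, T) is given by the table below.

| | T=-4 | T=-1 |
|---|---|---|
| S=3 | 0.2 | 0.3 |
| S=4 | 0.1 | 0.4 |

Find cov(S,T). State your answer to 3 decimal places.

E[S] = 3.5,  E[T] = -1.9
E[ST] = -6.5
cov(S,T) = E[ST] − E[S]E[T] = -6.5 − (3.5)(-1.9) = 0.15

0.150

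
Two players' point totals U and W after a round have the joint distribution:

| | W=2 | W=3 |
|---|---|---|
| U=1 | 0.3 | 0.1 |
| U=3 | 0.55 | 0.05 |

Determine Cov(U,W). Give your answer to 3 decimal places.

E[U] = 2.2,  E[W] = 2.15
E[UW] = 4.65
Cov(U,W) = E[UW] − E[U]E[W] = 4.65 − (2.2)(2.15) = -0.08

-0.080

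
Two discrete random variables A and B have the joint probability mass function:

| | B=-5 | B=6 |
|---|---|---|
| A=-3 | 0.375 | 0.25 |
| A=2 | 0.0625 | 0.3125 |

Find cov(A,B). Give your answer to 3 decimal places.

E[A] = -1.125,  E[B] = 1.1875
E[AB] = 4.25
cov(A,B) = E[AB] − E[A]E[B] = 4.25 − (-1.125)(1.1875) = 5.5859375

5.586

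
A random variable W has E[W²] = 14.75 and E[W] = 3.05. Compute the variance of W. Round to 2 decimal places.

5.45

V(W) = 14.75 − (3.05)² = 5.4475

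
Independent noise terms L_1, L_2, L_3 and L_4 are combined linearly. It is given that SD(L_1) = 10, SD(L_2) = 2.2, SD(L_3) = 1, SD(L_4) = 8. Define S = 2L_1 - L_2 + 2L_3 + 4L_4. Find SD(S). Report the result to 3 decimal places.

var(L_1) = 100, var(L_2) = 4.84, var(L_3) = 1, var(L_4) = 64
By independence, var(S) = (2)²var(L_1) + (-1)²var(L_2) + (2)²var(L_3) + (4)²var(L_4)
= (2)²·100 + (-1)²·4.84 + (2)²·1 + (4)²·64 = 1432.84
SD(S) = √1432.84 ≈ 37.853

37.853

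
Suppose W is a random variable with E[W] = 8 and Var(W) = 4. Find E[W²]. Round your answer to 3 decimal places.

68.000

E[W²] = Var(W) + (E[W])² = 4 + (8)² = 68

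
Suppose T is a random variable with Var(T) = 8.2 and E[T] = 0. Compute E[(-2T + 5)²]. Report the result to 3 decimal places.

E[-2T + 5] = -2·0 + 5 = 5
Var(-2T + 5) = (-2)²·8.2 = 32.8
E[(-2T + 5)²] = Var((-2T + 5)) + (E[(-2T + 5)])² = 32.8 + (5)² = 57.8

57.800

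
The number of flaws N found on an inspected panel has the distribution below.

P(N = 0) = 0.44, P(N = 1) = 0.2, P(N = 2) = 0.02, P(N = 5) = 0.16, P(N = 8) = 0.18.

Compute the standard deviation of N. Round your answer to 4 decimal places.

E[N] = (0)(0.44) + (1)(0.2) + (2)(0.02) + (5)(0.16) + (8)(0.18) = 2.48
E[N²] = (0)²(0.44) + (1)²(0.2) + (2)²(0.02) + (5)²(0.16) + (8)²(0.18) = 15.8
Var(N) = E[N²] − (E[N])² = 15.8 − (2.48)² = 9.6496
SD(N) = √9.6496 ≈ 3.1064

3.1064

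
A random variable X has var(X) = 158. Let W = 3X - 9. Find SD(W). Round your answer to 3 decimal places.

var(3X - 9) = (3)²·158 = 1422
SD(W) = √1422 ≈ 37.709

37.709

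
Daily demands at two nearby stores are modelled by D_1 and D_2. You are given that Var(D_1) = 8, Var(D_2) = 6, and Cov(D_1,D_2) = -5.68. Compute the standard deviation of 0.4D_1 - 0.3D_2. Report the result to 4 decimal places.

1.7842

Var(0.4D_1 - 0.3D_2) = (0.4)²·Var(D_1) + (-0.3)²·Var(D_2) + 2·(0.4)·(-0.3)·Cov(D_1,D_2)
= 0.16·8 + 0.09·6 + -0.24·-5.68 = 3.1832
SD(0.4D_1 - 0.3D_2) = √3.1832 ≈ 1.7842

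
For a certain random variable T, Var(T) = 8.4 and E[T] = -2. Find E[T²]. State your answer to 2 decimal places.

12.40

E[T²] = Var(T) + (E[T])² = 8.4 + (-2)² = 12.4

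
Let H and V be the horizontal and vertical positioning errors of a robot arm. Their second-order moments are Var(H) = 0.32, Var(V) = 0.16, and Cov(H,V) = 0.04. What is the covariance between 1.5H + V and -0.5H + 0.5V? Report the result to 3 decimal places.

-0.150

Cov(1.5H + V, -0.5H + 0.5V) = (1.5)(-0.5)Var(H) + (1)(0.5)Var(V) + [(1.5)(0.5) + (1)(-0.5)]Cov(H,V)
= -0.75·0.32 + 0.5·0.16 + 0.25·0.04 = -0.15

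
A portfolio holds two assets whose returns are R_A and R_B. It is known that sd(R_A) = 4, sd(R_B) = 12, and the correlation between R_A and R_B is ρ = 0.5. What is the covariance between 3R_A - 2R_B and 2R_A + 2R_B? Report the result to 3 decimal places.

-432.000

Var(R_A) = (4)² = 16;  Var(R_B) = (12)² = 144
Cov(R_A,R_B) = ρ·sd(R_A)·sd(R_B) = 0.5·4·12 = 24
Cov(3R_A - 2R_B, 2R_A + 2R_B) = (3)(2)Var(R_A) + (-2)(2)Var(R_B) + [(3)(2) + (-2)(2)]Cov(R_A,R_B)
= 6·16 + -4·144 + 2·24 = -432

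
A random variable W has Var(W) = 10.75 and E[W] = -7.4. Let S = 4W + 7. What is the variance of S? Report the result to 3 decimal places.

172.000

Var(4W + 7) = (4)²·Var(W) = 16·10.75 = 172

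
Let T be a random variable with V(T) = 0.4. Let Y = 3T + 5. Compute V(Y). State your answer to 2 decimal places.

V(3T + 5) = (3)²·V(T) = 9·0.4 = 3.6

3.60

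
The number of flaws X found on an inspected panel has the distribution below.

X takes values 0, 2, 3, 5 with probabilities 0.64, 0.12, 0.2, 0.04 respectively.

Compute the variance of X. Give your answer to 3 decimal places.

2.198

E[X] = (0)(0.64) + (2)(0.12) + (3)(0.2) + (5)(0.04) = 1.04
E[X²] = (0)²(0.64) + (2)²(0.12) + (3)²(0.2) + (5)²(0.04) = 3.28
Var(X) = E[X²] − (E[X])² = 3.28 − (1.04)² = 2.1984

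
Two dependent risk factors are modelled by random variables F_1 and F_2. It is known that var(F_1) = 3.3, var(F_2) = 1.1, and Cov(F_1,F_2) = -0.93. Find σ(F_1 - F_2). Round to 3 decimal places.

2.502

var(F_1 - F_2) = (1)²·var(F_1) + (-1)²·var(F_2) + 2·(1)·(-1)·Cov(F_1,F_2)
= 1·3.3 + 1·1.1 + -2·-0.93 = 6.26
σ(F_1 - F_2) = √6.26 ≈ 2.502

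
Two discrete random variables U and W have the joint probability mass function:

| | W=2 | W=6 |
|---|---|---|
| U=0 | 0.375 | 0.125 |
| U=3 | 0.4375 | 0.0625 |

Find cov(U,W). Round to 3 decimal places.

-0.375

E[U] = 1.5,  E[W] = 2.75
E[UW] = 3.75
cov(U,W) = E[UW] − E[U]E[W] = 3.75 − (1.5)(2.75) = -0.375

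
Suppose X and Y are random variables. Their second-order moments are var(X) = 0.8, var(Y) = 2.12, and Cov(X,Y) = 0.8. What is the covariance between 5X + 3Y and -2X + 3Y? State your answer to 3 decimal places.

18.280

Cov(5X + 3Y, -2X + 3Y) = (5)(-2)var(X) + (3)(3)var(Y) + [(5)(3) + (3)(-2)]Cov(X,Y)
= -10·0.8 + 9·2.12 + 9·0.8 = 18.28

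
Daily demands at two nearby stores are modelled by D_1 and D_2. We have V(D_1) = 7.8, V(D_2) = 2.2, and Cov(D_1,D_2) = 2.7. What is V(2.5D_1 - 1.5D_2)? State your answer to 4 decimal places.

33.4500

V(2.5D_1 - 1.5D_2) = (2.5)²·V(D_1) + (-1.5)²·V(D_2) + 2·(2.5)·(-1.5)·Cov(D_1,D_2)
= 6.25·7.8 + 2.25·2.2 + -7.5·2.7 = 33.45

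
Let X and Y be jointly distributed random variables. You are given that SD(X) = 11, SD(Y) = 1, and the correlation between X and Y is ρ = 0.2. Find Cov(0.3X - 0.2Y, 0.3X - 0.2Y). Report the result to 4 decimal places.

10.6660

var(X) = (11)² = 121;  var(Y) = (1)² = 1
Cov(X,Y) = ρ·SD(X)·SD(Y) = 0.2·11·1 = 2.2
Cov(0.3X - 0.2Y, 0.3X - 0.2Y) = (0.3)(0.3)var(X) + (-0.2)(-0.2)var(Y) + [(0.3)(-0.2) + (-0.2)(0.3)]Cov(X,Y)
= 0.09·121 + 0.04·1 + -0.12·2.2 = 10.666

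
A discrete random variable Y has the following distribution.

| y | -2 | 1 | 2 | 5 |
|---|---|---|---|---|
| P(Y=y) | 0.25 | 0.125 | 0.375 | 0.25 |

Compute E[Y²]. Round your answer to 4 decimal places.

8.8750

E[Y²] = (-2)²(0.25) + (1)²(0.125) + (2)²(0.375) + (5)²(0.25) = 8.875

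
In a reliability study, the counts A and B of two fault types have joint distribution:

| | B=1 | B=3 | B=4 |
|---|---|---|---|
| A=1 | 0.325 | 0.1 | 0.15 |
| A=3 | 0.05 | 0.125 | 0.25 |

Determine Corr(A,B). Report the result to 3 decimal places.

E[A] = 1.85,  E[B] = 2.65
E[AB] = 5.5
cov(A,B) = E[AB] − E[A]E[B] = 5.5 − (1.85)(2.65) = 0.5975
var(A) = 0.9775,  var(B) = 1.7775
ρ = 0.5975 / √(0.9775·1.7775) ≈ 0.453

0.453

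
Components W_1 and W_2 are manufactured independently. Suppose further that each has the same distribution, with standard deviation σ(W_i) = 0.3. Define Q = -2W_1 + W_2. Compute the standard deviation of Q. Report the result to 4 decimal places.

0.6708

V(W_i) = (0.3)² = 0.09
By independence, V(Q) = (-2)²V(W_1) + (1)²V(W_2)
= (-2)²·0.09 + (1)²·0.09 = 0.45
σ(Q) = √0.45 ≈ 0.6708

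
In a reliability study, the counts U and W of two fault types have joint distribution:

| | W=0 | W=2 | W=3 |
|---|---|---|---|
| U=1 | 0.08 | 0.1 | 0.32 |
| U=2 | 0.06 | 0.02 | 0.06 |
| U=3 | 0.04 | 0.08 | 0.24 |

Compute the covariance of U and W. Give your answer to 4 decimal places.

E[U] = 1.86,  E[W] = 2.26
E[UW] = 4.24
Cov(U,W) = E[UW] − E[U]E[W] = 4.24 − (1.86)(2.26) = 0.0364

0.0364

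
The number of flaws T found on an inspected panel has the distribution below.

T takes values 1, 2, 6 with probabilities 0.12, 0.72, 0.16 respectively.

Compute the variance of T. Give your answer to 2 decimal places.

E[T] = (1)(0.12) + (2)(0.72) + (6)(0.16) = 2.52
E[T²] = (1)²(0.12) + (2)²(0.72) + (6)²(0.16) = 8.76
var(T) = E[T²] − (E[T])² = 8.76 − (2.52)² = 2.4096

2.41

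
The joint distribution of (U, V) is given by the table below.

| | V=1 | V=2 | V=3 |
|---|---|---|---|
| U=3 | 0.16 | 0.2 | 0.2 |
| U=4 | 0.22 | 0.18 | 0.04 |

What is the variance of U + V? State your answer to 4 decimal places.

0.6100

E[U] = 3.44,  E[V] = 1.86,  E[UV] = 6.28
Var(U) = 12.08 − (3.44)² = 0.2464;  Var(V) = 4.06 − (1.86)² = 0.6004
Cov(U,V) = 6.28 − (3.44)(1.86) = -0.1184
Var(U + V) = (1)²·0.2464 + (1)²·0.6004 + 2·(1)·(1)·-0.1184 = 0.61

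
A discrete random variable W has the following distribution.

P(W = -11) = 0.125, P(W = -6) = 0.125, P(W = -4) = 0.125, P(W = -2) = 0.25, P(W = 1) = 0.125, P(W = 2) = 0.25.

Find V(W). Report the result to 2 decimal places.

17.50

E[W] = (-11)(0.125) + (-6)(0.125) + (-4)(0.125) + (-2)(0.25) + (1)(0.125) + (2)(0.25) = -2.5
E[W²] = (-11)²(0.125) + (-6)²(0.125) + (-4)²(0.125) + (-2)²(0.25) + (1)²(0.125) + (2)²(0.25) = 23.75
V(W) = E[W²] − (E[W])² = 23.75 − (-2.5)² = 17.5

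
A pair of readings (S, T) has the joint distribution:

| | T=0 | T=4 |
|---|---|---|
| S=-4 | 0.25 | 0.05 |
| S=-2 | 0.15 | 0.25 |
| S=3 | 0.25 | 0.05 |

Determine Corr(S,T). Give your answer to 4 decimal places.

E[S] = -1.1,  E[T] = 1.4
E[ST] = -2.2
Cov(S,T) = E[ST] − E[S]E[T] = -2.2 − (-1.1)(1.4) = -0.66
V(S) = 7.89,  V(T) = 3.64
ρ = -0.66 / √(7.89·3.64) ≈ -0.1232

-0.1232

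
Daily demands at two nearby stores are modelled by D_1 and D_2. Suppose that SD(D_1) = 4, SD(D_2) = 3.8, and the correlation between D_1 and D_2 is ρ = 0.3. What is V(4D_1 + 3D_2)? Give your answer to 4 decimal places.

V(D_1) = (4)² = 16;  V(D_2) = (3.8)² = 14.44
Cov(D_1,D_2) = ρ·SD(D_1)·SD(D_2) = 0.3·4·3.8 = 4.56
V(4D_1 + 3D_2) = (4)²·V(D_1) + (3)²·V(D_2) + 2·(4)·(3)·Cov(D_1,D_2)
= 16·16 + 9·14.44 + 24·4.56 = 495.4

495.4000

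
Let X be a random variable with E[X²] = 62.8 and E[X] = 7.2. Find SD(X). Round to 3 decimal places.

Var(X) = 62.8 − (7.2)² = 10.96
SD(X) = √10.96 ≈ 3.311

3.311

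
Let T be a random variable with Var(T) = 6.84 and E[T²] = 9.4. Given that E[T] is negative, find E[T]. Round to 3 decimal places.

-1.600

(E[T])² = E[T²] − Var(T) = 9.4 − 6.84 = 2.56
E[T] = −√2.56 = -1.6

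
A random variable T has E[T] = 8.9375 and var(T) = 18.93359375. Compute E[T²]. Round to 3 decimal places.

98.813

E[T²] = var(T) + (E[T])² = 18.93359375 + (8.9375)² = 98.8125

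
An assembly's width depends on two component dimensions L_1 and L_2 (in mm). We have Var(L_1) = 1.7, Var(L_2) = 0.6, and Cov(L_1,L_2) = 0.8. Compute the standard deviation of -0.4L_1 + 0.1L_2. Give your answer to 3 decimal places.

Var(-0.4L_1 + 0.1L_2) = (-0.4)²·Var(L_1) + (0.1)²·Var(L_2) + 2·(-0.4)·(0.1)·Cov(L_1,L_2)
= 0.16·1.7 + 0.01·0.6 + -0.08·0.8 = 0.214
sd(-0.4L_1 + 0.1L_2) = √0.214 ≈ 0.463

0.463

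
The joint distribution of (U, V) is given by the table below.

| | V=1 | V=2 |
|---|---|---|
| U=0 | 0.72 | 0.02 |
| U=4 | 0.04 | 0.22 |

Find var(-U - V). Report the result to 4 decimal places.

E[U] = 1.04,  E[V] = 1.24,  E[UV] = 1.92
var(U) = 4.16 − (1.04)² = 3.0784;  var(V) = 1.72 − (1.24)² = 0.1824
cov(U,V) = 1.92 − (1.04)(1.24) = 0.6304
var(-U - V) = (-1)²·3.0784 + (-1)²·0.1824 + 2·(-1)·(-1)·0.6304 = 4.5216

4.5216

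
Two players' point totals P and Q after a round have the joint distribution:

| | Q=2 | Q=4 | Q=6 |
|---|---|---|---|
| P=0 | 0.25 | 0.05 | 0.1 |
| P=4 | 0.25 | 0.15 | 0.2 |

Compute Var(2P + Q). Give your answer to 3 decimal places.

E[P] = 2.4,  E[Q] = 3.6,  E[PQ] = 9.2
Var(P) = 9.6 − (2.4)² = 3.84;  Var(Q) = 16 − (3.6)² = 3.04
Cov(P,Q) = 9.2 − (2.4)(3.6) = 0.56
Var(2P + Q) = (2)²·3.84 + (1)²·3.04 + 2·(2)·(1)·0.56 = 20.64

20.640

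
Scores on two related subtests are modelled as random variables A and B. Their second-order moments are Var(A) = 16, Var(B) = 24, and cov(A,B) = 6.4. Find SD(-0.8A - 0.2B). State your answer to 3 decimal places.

3.640

Var(-0.8A - 0.2B) = (-0.8)²·Var(A) + (-0.2)²·Var(B) + 2·(-0.8)·(-0.2)·cov(A,B)
= 0.64·16 + 0.04·24 + 0.32·6.4 = 13.248
SD(-0.8A - 0.2B) = √13.248 ≈ 3.640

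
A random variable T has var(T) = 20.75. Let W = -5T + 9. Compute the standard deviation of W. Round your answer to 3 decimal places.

var(-5T + 9) = (-5)²·20.75 = 518.75
sd(W) = √518.75 ≈ 22.776

22.776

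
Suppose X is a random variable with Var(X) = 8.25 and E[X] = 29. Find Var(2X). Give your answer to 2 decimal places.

Var(2X) = (2)²·Var(X) = 4·8.25 = 33

33.00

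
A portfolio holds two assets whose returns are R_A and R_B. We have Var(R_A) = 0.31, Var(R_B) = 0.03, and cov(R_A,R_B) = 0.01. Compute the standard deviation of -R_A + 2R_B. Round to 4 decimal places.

0.6245

Var(-R_A + 2R_B) = (-1)²·Var(R_A) + (2)²·Var(R_B) + 2·(-1)·(2)·cov(R_A,R_B)
= 1·0.31 + 4·0.03 + -4·0.01 = 0.39
σ(-R_A + 2R_B) = √0.39 ≈ 0.6245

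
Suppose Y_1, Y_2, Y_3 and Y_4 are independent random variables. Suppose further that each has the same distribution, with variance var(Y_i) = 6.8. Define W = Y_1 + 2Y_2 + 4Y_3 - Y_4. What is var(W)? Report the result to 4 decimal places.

149.6000

By independence, var(W) = (1)²var(Y_1) + (2)²var(Y_2) + (4)²var(Y_3) + (-1)²var(Y_4)
= (1)²·6.8 + (2)²·6.8 + (4)²·6.8 + (-1)²·6.8 = 149.6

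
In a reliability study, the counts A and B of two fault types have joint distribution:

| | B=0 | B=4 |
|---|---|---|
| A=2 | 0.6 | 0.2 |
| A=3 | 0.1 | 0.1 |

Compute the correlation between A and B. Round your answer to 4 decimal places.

E[A] = 2.2,  E[B] = 1.2
E[AB] = 2.8
Cov(A,B) = E[AB] − E[A]E[B] = 2.8 − (2.2)(1.2) = 0.16
V(A) = 0.16,  V(B) = 3.36
ρ = 0.16 / √(0.16·3.36) ≈ 0.2182

0.2182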